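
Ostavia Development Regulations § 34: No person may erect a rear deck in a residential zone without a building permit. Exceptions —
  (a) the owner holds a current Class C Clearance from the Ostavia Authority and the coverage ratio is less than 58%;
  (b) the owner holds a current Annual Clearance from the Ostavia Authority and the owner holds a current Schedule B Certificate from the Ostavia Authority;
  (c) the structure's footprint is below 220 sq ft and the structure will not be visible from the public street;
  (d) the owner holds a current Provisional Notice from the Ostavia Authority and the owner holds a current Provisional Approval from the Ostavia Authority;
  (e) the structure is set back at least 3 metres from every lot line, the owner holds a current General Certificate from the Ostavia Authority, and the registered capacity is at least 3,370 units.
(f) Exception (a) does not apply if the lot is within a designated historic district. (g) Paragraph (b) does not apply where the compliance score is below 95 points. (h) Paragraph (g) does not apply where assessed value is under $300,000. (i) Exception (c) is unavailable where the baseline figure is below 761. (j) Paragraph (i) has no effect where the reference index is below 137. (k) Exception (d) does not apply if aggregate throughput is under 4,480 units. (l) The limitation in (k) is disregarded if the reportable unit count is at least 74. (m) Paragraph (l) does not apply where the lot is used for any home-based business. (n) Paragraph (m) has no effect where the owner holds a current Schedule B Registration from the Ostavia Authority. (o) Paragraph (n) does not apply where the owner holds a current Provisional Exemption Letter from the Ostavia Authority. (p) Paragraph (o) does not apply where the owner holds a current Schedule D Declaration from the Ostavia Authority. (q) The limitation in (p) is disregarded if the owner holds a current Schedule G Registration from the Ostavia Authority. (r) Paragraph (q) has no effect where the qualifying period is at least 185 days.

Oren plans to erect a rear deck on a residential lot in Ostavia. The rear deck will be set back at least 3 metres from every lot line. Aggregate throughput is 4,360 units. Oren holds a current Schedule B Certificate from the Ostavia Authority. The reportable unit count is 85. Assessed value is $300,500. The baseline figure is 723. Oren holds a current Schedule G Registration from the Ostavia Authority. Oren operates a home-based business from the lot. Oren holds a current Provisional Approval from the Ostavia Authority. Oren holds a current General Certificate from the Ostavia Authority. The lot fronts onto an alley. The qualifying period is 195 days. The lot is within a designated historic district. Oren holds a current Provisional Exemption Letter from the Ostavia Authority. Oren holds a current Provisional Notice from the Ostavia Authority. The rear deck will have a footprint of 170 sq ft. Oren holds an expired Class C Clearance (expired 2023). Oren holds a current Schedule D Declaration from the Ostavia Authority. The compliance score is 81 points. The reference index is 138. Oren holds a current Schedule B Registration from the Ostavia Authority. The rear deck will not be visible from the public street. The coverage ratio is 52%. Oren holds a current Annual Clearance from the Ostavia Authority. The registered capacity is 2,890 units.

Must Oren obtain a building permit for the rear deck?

No — exception (d) applies; Oren does not need a building permit.

Exception (a) fails — there is no Class C Clearance in force.
All of (b)'s requirements are met (a current Annual Clearance is held; a current Schedule B Certificate is held). But applying paragraphs (g)–(h): (g) operates against (b): the compliance score is 81 points, below the 95 points limit. (h) does not operate here (assessed value is $300,500, not under $300,000), so (g) stands. So (b) is unavailable.
Exception (c) is satisfied on its face — the structure's footprint is 170 sq ft, below the 220 sq ft limit; the structure will not be visible from the street. But applying paragraphs (i)–(j): (i) operates against (c): the baseline figure is 723, below the 761 limit. (j) does not operate here (the reference index is 138, not below 137), so (i) stands. So (c) is unavailable.
Exception (d) is satisfied on its face — a current Provisional Notice is held; a current Provisional Approval is held. Under paragraphs (k)–(r): (k) would limit (d) — aggregate throughput is 4,360 units, under the 4,480 units limit — but (l) sets (k) aside: (l) is triggered — the reportable unit count is 85, meeting the 74 threshold. (m) is engaged (a home-based business operates on the lot), but is overridden by (n): (n) operates — a current Schedule B Registration is held. (o) would limit (n) — a current Provisional Exemption Letter is held — but (p) sets (o) aside: (p) is triggered — a current Schedule D Declaration is held. (q) would limit (p) — a current Schedule G Registration is held — but (r) sets (q) aside: (r) operates against (q): the qualifying period is 195 days, meeting the 185 days threshold. So (d) applies.
Exception (e) does not apply: the registered capacity is 2,890 units, short of 3,370 units.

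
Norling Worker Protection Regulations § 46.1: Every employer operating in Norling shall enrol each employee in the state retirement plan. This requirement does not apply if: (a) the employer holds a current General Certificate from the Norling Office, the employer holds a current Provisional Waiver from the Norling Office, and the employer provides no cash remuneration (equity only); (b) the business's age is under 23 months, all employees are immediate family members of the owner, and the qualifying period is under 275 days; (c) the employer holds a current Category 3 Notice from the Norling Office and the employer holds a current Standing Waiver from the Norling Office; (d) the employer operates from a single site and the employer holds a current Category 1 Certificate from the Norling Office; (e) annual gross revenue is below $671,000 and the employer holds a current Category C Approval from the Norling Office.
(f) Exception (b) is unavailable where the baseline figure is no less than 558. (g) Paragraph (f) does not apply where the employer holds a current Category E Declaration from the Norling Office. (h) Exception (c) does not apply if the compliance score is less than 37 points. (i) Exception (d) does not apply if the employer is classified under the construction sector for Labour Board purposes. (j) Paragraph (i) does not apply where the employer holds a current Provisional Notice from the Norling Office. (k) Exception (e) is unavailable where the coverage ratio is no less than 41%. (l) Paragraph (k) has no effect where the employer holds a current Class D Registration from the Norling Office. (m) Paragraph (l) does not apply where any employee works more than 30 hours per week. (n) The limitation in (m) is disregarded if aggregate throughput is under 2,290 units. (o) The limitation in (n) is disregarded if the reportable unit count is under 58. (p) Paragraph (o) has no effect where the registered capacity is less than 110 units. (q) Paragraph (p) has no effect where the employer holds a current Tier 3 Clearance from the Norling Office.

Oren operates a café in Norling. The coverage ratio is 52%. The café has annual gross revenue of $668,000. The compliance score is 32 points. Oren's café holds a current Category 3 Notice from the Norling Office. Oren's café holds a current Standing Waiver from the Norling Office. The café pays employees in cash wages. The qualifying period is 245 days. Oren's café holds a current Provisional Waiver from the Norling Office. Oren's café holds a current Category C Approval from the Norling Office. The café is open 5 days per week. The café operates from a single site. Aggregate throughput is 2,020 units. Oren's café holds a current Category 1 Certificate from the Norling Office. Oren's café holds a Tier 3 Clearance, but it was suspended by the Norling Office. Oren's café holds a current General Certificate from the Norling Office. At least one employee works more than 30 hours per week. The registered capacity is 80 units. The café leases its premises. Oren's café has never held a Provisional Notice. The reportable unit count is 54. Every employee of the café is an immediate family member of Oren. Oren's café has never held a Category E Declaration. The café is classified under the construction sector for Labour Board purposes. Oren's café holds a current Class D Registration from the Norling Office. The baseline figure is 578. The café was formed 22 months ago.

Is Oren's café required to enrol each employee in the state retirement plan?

Exception (a) fails — employees are paid cash wages.
Exception (b)'s conditions are all satisfied: the business's age is 22 months, under the 23 months limit; every employee is an immediate family member; the qualifying period is 245 days, under the 275 days limit. But applying paragraphs (f)–(g): (f) applies — the baseline figure is 578, meeting the 558 threshold. (g) is inapplicable (no current Category E Declaration is held), so (f) stands. (b) is therefore removed.
Exception (c)'s conditions are all satisfied: a current Category 3 Notice is held; a current Standing Waiver is held. But: (h) is triggered — the compliance score is 32 points, less than the 37 points limit. Exception (c) does not apply.
Exception (d): the employer operates from a single site; a current Category 1 Certificate is held — every condition holds. However, paragraphs (i)–(j) must be considered: (i) operates against (d): the café is classified under the construction sector. (j) is not engaged (the Provisional Notice is not current), so (i) stands. (d) is therefore removed.
Exception (e)'s conditions are all satisfied: annual gross revenue is $668,000, below the $671,000 limit; a current Category C Approval is held. Considering the limiting provisions: (k) would limit (e) — the coverage ratio is 52%, meeting the 41% threshold — but (l) sets (k) aside: (l) applies — a current Class D Registration is held. (m) operates (at least one employee exceeds 30 hours/week), but is overridden by (n): (n) operates against (m): aggregate throughput is 2,020 units, under the 2,290 units limit. (o) would limit (n) — the reportable unit count is 54, under the 58 limit — but (p) sets (o) aside: (p) operates against (o): the registered capacity is 80 units, less than the 110 units limit. (q) is inapplicable (no current Tier 3 Clearance is held), so (p) stands. Exception (e) stands.

No — exception (e) applies; Oren's café is not required to enrol each employee in the state retirement plan.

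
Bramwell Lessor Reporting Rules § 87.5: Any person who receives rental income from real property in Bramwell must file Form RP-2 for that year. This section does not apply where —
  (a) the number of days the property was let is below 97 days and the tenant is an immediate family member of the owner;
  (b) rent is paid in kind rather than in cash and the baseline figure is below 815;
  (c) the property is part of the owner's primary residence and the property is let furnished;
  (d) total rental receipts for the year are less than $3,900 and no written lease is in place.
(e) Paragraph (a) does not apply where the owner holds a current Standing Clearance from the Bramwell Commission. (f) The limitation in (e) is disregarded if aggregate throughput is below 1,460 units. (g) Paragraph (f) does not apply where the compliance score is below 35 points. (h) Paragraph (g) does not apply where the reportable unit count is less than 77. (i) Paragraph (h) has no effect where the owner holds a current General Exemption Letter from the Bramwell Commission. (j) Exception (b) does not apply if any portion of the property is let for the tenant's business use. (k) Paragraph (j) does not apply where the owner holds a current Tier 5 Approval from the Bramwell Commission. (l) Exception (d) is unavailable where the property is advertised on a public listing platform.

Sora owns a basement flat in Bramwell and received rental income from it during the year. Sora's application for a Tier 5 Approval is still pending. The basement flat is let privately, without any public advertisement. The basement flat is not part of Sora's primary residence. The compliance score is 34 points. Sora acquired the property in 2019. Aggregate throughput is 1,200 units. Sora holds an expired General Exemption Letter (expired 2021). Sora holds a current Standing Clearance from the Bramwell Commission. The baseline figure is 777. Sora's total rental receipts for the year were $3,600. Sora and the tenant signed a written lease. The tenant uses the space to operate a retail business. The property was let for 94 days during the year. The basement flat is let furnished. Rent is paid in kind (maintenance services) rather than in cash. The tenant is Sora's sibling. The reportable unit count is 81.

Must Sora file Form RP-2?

Yes — Sora must file Form RP-2.

Exception (a): the number of days the property was let is 94 days, below the 97 days limit; the tenant is an immediate family member — every condition holds. However, paragraphs (e)–(i) must be considered: (e) is engaged — a current Standing Clearance is held. (f) would limit (e) — aggregate throughput is 1,200 units, below the 1,460 units limit — but (g) sets (f) aside: (g) operates against (f): the compliance score is 34 points, below the 35 points limit. (h), which would lift (g), is not triggered — the reportable unit count is 81, not less than 77. Exception (a) does not apply.
All of (b)'s requirements are met (rent is paid in kind; the baseline figure is 777, below the 815 limit). However, paragraphs (j)–(k) must be considered: (j) operates against (b): the space is let for business use. (k), which would lift (j), is inapplicable — there is no Tier 5 Approval in force. Exception (b) does not apply.
Exception (c) does not apply: the basement flat is not part of the primary residence.
Exception (d) requires that no written lease is in place; but a written lease is in place, so (d) is unavailable.
No exception applies. The general rule governs.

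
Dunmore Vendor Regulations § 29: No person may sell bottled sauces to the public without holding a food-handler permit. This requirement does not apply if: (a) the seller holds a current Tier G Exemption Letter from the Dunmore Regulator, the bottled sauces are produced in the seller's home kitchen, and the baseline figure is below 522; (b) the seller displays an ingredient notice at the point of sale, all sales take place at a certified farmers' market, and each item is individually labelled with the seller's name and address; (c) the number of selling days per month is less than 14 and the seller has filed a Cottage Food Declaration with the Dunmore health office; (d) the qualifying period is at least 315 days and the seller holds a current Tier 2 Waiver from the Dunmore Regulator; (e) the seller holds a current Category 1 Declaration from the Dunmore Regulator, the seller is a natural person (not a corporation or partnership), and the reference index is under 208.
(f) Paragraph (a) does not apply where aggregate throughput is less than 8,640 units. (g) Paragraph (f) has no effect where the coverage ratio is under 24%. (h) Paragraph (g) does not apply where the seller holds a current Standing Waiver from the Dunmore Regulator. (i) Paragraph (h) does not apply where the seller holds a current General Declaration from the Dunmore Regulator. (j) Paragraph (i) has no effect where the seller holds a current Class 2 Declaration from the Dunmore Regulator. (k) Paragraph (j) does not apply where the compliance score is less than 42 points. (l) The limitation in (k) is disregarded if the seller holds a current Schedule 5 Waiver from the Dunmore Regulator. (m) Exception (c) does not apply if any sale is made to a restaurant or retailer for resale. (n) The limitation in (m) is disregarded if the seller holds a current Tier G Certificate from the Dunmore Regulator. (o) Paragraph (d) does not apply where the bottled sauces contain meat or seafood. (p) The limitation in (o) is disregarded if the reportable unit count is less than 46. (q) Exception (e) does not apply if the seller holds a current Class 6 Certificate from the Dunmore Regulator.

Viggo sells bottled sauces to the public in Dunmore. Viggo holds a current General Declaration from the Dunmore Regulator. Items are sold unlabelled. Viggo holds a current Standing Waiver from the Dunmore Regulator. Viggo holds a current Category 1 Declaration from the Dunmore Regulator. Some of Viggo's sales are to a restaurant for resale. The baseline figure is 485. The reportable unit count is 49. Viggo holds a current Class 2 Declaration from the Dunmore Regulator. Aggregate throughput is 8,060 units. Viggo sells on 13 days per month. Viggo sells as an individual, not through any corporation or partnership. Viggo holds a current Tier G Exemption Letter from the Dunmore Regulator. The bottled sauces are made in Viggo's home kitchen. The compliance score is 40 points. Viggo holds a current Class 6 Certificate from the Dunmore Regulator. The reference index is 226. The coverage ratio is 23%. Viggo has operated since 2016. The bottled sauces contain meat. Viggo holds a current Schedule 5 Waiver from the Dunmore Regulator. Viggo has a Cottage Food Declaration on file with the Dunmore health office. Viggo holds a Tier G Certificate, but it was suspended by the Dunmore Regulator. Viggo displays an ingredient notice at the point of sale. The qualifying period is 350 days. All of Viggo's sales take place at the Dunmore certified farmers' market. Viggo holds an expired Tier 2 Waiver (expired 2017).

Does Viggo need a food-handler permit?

Yes — Viggo must hold a food-handler permit.

All of (a)'s requirements are met (a current Tier G Exemption Letter is held; the bottled sauces are home-kitchen produced; the baseline figure is 485, below the 522 limit). But applying paragraphs (f)–(l): (f) operates against (a): aggregate throughput is 8,060 units, less than the 8,640 units limit. (g) is engaged (the coverage ratio is 23%, under the 24% limit), but is set aside by (h): (h) operates against (g): a current Standing Waiver is held. (i) would limit (h) — a current General Declaration is held — but (j) sets (i) aside: (j) operates against (i): a current Class 2 Declaration is held. (k) is engaged (the compliance score is 40 points, less than the 42 points limit), but is overridden by (l): (l) operates against (k): a current Schedule 5 Waiver is held. So (a) is unavailable.
Exception (b) does not apply: items are sold unlabelled.
Exception (c): the number of selling days per month is 13, less than the 14 limit; a Cottage Food Declaration is on file — every condition holds. But: (m) is triggered — some sales are to a restaurant for resale. (n), which would lift (m), is not triggered — no current Tier G Certificate is held. (c) is therefore removed.
Exception (d) does not apply: there is no Tier 2 Waiver in force.
Exception (e) requires that the reference index is under 208; but the reference index is 226, not under 208, so (e) is unavailable.
No exception applies. The general rule governs.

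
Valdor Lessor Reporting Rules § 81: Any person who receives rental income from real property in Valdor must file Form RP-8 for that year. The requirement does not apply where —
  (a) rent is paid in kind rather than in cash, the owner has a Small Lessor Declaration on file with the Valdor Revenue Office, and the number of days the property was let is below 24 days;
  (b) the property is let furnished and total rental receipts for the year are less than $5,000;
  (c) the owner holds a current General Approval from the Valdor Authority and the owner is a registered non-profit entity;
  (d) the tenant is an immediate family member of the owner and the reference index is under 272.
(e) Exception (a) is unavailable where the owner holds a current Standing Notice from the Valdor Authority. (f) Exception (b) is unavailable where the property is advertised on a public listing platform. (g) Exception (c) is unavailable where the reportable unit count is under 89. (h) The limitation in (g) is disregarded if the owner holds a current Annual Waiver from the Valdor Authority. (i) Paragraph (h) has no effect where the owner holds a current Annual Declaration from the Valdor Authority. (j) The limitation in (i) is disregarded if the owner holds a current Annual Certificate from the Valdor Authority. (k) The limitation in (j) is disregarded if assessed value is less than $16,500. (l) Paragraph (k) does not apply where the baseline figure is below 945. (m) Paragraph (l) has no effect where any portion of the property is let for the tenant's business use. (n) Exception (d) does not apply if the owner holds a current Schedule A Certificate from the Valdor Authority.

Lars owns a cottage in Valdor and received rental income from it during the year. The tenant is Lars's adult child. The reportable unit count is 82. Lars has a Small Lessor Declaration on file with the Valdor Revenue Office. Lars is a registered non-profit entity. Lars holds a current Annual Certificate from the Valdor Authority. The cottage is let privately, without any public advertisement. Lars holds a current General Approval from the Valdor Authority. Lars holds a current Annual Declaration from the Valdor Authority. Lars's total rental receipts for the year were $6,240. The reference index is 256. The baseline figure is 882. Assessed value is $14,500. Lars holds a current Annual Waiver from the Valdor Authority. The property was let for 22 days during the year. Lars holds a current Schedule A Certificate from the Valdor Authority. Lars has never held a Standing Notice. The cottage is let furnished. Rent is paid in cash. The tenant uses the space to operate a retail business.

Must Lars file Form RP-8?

Exception (a) fails — rent is paid in cash.
Exception (b) does not apply: total rental receipts for the year are $6,240, not less than $5,000.
Exception (c) is satisfied on its face — a current General Approval is held; Lars is a registered non-profit. But: (g) operates against (c): the reportable unit count is 82, under the 89 limit. (h) applies (a current Annual Waiver is held), but is displaced by (i): (i) applies — a current Annual Declaration is held. (j) operates (a current Annual Certificate is held), but is overridden by (k): (k) operates against (j): assessed value is $14,500, less than the $16,500 limit. (l) applies (the baseline figure is 882, below the 945 limit), but is itself disapplied by (m): (m) operates against (l): the space is let for business use. (c) is therefore removed.
Exception (d) is satisfied on its face — the tenant is an immediate family member; the reference index is 256, under the 272 limit. But applying paragraph (n): (n) is triggered — a current Schedule A Certificate is held. Exception (d) does not apply.
No exception applies. The general rule governs.

Yes — Lars must file Form RP-8.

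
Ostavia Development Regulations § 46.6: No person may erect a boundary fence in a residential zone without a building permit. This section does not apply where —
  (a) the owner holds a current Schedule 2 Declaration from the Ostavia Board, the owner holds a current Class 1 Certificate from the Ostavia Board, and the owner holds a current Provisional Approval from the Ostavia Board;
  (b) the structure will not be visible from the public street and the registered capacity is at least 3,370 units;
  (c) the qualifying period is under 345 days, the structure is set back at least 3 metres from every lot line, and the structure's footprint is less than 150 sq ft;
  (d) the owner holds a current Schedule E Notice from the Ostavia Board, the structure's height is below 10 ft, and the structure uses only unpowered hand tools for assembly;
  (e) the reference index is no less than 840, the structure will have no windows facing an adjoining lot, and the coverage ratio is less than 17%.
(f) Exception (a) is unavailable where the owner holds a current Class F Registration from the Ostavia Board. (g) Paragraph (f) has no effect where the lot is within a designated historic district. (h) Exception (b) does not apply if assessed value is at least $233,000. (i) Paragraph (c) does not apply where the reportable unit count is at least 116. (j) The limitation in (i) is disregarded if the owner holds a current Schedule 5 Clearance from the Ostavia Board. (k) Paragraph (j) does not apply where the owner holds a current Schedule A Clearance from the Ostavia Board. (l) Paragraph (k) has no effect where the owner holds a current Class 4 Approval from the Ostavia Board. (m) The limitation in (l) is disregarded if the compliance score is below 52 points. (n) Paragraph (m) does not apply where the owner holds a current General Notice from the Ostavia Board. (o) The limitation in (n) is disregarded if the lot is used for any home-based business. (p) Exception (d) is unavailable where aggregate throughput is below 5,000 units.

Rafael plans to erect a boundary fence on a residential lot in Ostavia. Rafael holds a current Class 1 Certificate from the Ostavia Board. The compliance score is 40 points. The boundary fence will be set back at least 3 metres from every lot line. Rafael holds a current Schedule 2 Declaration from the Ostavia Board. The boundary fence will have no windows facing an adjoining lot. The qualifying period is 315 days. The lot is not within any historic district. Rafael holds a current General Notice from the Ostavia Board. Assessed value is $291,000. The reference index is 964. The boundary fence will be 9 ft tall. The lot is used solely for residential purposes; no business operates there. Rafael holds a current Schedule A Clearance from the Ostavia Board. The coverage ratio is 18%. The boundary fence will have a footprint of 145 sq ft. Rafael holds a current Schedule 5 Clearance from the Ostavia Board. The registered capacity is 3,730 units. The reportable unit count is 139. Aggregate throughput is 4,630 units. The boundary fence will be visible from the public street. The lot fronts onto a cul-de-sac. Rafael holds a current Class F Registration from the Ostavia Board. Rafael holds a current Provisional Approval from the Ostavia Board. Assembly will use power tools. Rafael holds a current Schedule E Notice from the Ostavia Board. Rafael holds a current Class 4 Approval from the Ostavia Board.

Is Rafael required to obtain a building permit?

All of (a)'s requirements are met (a current Schedule 2 Declaration is held; a current Class 1 Certificate is held; a current Provisional Approval is held). However, paragraphs (f)–(g) must be considered: (f) applies — a current Class F Registration is held. (g), which would lift (f), does not operate here — the lot is not in a historic district. So (a) is unavailable.
Exception (b) does not apply: the structure will be visible from the street.
Exception (c)'s conditions are all satisfied: the qualifying period is 315 days, under the 345 days limit; the setback is at least 3 m on every side; the structure's footprint is 145 sq ft, less than the 150 sq ft limit. As to paragraphs (i)–(o): (i) operates (the reportable unit count is 139, meeting the 116 threshold), but is set aside by (j): (j) applies — a current Schedule 5 Clearance is held. (k) applies (a current Schedule A Clearance is held), but is displaced by (l): (l) operates — a current Class 4 Approval is held. (m) is triggered (the compliance score is 40 points, below the 52 points limit), but is displaced by (n): (n) operates against (m): a current General Notice is held. (o) is not triggered (the lot is solely residential), so (n) stands. Exception (c) stands.
Exception (d) requires that the structure uses only unpowered hand tools for assembly; but assembly uses power tools, so (d) is unavailable.
Exception (e) does not apply: the coverage ratio is 18%, not less than 17%.

No — exception (c) applies; Rafael does not need a building permit.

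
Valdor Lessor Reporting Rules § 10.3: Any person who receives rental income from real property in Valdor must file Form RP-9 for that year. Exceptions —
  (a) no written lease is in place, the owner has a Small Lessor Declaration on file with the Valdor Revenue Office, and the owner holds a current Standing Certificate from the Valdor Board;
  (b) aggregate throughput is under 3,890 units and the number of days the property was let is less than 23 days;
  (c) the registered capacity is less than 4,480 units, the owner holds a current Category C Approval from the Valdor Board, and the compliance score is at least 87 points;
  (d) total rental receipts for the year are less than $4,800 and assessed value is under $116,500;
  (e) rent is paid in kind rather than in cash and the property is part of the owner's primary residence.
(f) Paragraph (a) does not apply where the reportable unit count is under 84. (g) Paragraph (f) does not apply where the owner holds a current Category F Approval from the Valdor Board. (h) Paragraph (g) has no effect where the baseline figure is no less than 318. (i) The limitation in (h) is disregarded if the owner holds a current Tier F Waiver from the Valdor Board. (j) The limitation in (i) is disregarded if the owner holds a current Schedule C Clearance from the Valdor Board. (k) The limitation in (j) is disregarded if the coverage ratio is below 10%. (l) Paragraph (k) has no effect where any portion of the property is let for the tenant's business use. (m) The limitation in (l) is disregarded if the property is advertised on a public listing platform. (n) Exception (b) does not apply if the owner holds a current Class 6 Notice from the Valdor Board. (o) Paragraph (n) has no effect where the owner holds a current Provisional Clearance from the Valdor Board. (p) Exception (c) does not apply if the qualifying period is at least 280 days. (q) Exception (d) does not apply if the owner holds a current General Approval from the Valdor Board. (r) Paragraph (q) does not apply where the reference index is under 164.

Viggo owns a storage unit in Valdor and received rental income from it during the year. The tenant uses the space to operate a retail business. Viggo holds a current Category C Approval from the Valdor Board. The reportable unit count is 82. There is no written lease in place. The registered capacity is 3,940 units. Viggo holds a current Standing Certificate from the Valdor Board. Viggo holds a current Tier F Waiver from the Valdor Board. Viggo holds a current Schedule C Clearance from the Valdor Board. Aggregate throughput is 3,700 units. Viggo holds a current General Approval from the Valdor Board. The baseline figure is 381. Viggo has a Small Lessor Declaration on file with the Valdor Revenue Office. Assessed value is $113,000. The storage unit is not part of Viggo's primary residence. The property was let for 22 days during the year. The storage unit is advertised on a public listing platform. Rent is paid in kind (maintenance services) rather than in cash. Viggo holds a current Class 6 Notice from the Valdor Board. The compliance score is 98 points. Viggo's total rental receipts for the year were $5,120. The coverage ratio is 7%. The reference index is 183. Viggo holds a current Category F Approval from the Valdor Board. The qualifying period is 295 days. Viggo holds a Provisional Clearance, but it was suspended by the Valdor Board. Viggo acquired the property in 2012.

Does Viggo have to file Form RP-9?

Exception (a): there is no written lease; a Small Lessor Declaration is on file; a current Standing Certificate is held — every condition holds. Under paragraphs (f)–(m): (f) would limit (a) — the reportable unit count is 82, under the 84 limit — but (g) sets (f) aside: (g) operates against (f): a current Category F Approval is held. (h) would limit (g) — the baseline figure is 381, meeting the 318 threshold — but (i) sets (h) aside: (i) operates against (h): a current Tier F Waiver is held. (j) operates (a current Schedule C Clearance is held), but yields to (k): (k) operates against (j): the coverage ratio is 7%, below the 10% limit. (l) applies (the space is let for business use), but is displaced by (m): (m) operates against (l): the property is publicly advertised. Exception (a) stands.
Exception (b): aggregate throughput is 3,700 units, under the 3,890 units limit; the number of days the property was let is 22 days, less than the 23 days limit — every condition holds. But: (n) operates against (b): a current Class 6 Notice is held. (o) is not triggered (no current Provisional Clearance is held), so (n) stands. Exception (b) does not apply.
All of (c)'s requirements are met (the registered capacity is 3,940 units, less than the 4,480 units limit; a current Category C Approval is held; the compliance score is 98 points, meeting the 87 points threshold). Turning to paragraph (p): (p) operates against (c): the qualifying period is 295 days, meeting the 280 days threshold. Exception (c) does not apply.
Exception (d) requires that total rental receipts for the year are less than $4,800; but total rental receipts for the year are $5,120, not less than $4,800, so (d) is unavailable.
Exception (e) does not apply: the storage unit is not part of the primary residence.

No — exception (a) applies; Viggo is not required to file Form RP-9.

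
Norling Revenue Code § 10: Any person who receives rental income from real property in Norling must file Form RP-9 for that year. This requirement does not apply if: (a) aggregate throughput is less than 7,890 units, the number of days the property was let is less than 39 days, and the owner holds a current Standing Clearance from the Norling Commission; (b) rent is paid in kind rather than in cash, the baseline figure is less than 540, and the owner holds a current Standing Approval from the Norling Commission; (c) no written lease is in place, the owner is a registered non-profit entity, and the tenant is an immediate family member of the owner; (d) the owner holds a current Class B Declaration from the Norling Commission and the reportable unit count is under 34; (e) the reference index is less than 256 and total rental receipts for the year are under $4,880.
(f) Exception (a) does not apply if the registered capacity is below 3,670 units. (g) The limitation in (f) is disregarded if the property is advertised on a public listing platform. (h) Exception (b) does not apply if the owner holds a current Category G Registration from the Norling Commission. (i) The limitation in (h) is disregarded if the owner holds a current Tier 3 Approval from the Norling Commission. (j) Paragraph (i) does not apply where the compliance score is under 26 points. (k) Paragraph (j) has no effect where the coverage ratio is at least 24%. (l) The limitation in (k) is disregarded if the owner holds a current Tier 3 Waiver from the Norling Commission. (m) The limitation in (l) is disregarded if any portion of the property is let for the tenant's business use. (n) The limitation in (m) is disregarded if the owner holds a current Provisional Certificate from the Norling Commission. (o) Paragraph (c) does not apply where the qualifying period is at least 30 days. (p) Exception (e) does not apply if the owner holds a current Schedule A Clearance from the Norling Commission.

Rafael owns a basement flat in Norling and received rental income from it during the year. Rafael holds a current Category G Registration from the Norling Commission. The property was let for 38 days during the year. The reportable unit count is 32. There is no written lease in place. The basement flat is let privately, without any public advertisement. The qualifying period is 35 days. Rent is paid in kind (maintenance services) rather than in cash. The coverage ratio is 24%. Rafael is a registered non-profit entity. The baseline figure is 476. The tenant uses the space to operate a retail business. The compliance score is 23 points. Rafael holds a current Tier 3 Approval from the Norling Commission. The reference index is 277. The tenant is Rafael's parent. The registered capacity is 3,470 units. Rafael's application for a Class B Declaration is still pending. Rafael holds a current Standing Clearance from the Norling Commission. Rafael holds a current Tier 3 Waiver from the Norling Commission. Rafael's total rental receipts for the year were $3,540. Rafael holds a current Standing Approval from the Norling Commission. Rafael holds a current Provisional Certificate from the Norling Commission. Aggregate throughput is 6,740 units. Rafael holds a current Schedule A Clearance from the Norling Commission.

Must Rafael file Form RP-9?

Yes — Rafael must file Form RP-9.

Exception (a) is satisfied on its face — aggregate throughput is 6,740 units, less than the 7,890 units limit; the number of days the property was let is 38 days, less than the 39 days limit; a current Standing Clearance is held. But applying paragraphs (f)–(g): (f) operates — the registered capacity is 3,470 units, below the 3,670 units limit. (g), which would lift (f), is not triggered — the property is let privately without advertisement. So (a) is unavailable.
Exception (b): rent is paid in kind; the baseline figure is 476, less than the 540 limit; a current Standing Approval is held — every condition holds. Turning to paragraphs (h)–(n): (h) is triggered — a current Category G Registration is held. (i) is triggered (a current Tier 3 Approval is held), but yields to (j): (j) operates against (i): the compliance score is 23 points, under the 26 points limit. (k) is engaged (the coverage ratio is 24%, meeting the 24% threshold), but yields to (l): (l) is engaged — a current Tier 3 Waiver is held. (m) would limit (l) — the space is let for business use — but (n) sets (m) aside: (n) is engaged — a current Provisional Certificate is held. So (b) is unavailable.
All of (c)'s requirements are met (there is no written lease; Rafael is a registered non-profit; the tenant is an immediate family member). Turning to paragraph (o): (o) operates — the qualifying period is 35 days, meeting the 30 days threshold. (c) is therefore removed.
Exception (d) requires that the owner holds a current Class B Declaration from the Norling Commission; but no current Class B Declaration is held, so (d) is unavailable.
Exception (e) fails — the reference index is 277, not less than 256.
No exception displaces § 10.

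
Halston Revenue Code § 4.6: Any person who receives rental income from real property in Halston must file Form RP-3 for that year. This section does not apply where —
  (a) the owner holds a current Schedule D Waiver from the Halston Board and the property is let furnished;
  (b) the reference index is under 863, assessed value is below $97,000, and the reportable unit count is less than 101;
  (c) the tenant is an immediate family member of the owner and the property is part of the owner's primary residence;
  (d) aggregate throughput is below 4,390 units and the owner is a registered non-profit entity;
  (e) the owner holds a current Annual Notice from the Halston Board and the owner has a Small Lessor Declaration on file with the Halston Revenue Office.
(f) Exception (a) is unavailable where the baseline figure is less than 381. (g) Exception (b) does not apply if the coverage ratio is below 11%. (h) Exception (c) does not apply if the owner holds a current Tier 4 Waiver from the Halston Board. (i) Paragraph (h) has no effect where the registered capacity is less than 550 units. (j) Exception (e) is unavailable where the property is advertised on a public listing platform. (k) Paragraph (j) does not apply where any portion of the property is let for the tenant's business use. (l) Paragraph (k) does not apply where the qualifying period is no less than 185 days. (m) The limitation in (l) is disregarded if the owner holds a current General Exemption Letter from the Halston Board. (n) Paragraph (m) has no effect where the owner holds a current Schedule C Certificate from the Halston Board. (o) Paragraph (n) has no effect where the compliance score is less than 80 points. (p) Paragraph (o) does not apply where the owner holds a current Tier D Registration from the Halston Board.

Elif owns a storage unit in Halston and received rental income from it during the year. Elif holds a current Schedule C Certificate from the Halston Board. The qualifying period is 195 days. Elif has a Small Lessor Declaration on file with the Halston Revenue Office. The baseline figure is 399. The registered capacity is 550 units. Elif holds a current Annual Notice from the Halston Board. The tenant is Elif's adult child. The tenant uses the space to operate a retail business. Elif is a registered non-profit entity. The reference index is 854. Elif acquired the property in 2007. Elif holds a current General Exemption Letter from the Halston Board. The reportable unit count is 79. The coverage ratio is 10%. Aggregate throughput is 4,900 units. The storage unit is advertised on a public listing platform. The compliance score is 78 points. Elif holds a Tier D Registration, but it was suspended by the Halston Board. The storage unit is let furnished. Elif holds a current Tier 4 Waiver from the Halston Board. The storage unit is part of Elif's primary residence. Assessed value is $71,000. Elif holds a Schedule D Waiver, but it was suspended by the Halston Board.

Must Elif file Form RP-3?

Exception (a) requires that the owner holds a current Schedule D Waiver from the Halston Board; but the Schedule D Waiver is not current, so (a) is unavailable.
Exception (b)'s conditions are all satisfied: the reference index is 854, under the 863 limit; assessed value is $71,000, below the $97,000 limit; the reportable unit count is 79, less than the 101 limit. However, paragraph (g) must be considered: (g) operates against (b): the coverage ratio is 10%, below the 11% limit. So (b) is unavailable.
Exception (c) is satisfied on its face — the tenant is an immediate family member; the storage unit is part of the primary residence. But: (h) operates against (c): a current Tier 4 Waiver is held. (i), which would lift (h), is inapplicable — the registered capacity is 550 units, not less than 550 units. Exception (c) does not apply.
Exception (d) requires that aggregate throughput is below 4,390 units; but aggregate throughput is 4,900 units, not below 4,390 units, so (d) is unavailable.
All of (e)'s requirements are met (a current Annual Notice is held; a Small Lessor Declaration is on file). Applying paragraphs (j)–(p): (j) would limit (e) — the property is publicly advertised — but (k) sets (j) aside: (k) operates against (j): the space is let for business use. (l) would limit (k) — the qualifying period is 195 days, meeting the 185 days threshold — but (m) sets (l) aside: (m) operates against (l): a current General Exemption Letter is held. (n) would limit (m) — a current Schedule C Certificate is held — but (o) sets (n) aside: (o) operates against (n): the compliance score is 78 points, less than the 80 points limit. (p) does not operate here (no current Tier D Registration is held), so (o) stands. (e) remains available.

No — exception (e) applies; Elif is not required to file Form RP-3.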